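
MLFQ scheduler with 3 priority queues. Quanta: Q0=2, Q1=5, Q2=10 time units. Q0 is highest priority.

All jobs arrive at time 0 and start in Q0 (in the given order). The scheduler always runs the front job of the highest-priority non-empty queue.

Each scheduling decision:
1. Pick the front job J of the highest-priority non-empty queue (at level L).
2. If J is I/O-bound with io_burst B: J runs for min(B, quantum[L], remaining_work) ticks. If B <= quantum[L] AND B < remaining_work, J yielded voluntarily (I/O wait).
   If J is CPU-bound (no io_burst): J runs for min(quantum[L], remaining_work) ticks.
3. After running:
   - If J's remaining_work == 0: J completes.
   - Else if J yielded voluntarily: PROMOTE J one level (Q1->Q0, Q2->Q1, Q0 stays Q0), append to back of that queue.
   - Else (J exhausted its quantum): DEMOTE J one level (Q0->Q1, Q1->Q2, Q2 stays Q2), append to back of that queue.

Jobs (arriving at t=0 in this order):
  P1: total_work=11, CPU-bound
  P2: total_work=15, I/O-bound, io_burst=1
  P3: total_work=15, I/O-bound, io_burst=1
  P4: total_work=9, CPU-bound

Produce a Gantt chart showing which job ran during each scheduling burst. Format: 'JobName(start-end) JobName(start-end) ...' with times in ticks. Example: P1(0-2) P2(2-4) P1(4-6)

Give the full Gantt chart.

t=0-2: P1@Q0 runs 2, rem=9, quantum used, demote→Q1. Q0=[P2,P3,P4] Q1=[P1] Q2=[]
t=2-3: P2@Q0 runs 1, rem=14, I/O yield, promote→Q0. Q0=[P3,P4,P2] Q1=[P1] Q2=[]
t=3-4: P3@Q0 runs 1, rem=14, I/O yield, promote→Q0. Q0=[P4,P2,P3] Q1=[P1] Q2=[]
t=4-6: P4@Q0 runs 2, rem=7, quantum used, demote→Q1. Q0=[P2,P3] Q1=[P1,P4] Q2=[]
t=6-7: P2@Q0 runs 1, rem=13, I/O yield, promote→Q0. Q0=[P3,P2] Q1=[P1,P4] Q2=[]
t=7-8: P3@Q0 runs 1, rem=13, I/O yield, promote→Q0. Q0=[P2,P3] Q1=[P1,P4] Q2=[]
t=8-9: P2@Q0 runs 1, rem=12, I/O yield, promote→Q0. Q0=[P3,P2] Q1=[P1,P4] Q2=[]
t=9-10: P3@Q0 runs 1, rem=12, I/O yield, promote→Q0. Q0=[P2,P3] Q1=[P1,P4] Q2=[]
t=10-11: P2@Q0 runs 1, rem=11, I/O yield, promote→Q0. Q0=[P3,P2] Q1=[P1,P4] Q2=[]
t=11-12: P3@Q0 runs 1, rem=11, I/O yield, promote→Q0. Q0=[P2,P3] Q1=[P1,P4] Q2=[]
t=12-13: P2@Q0 runs 1, rem=10, I/O yield, promote→Q0. Q0=[P3,P2] Q1=[P1,P4] Q2=[]
t=13-14: P3@Q0 runs 1, rem=10, I/O yield, promote→Q0. Q0=[P2,P3] Q1=[P1,P4] Q2=[]
t=14-15: P2@Q0 runs 1, rem=9, I/O yield, promote→Q0. Q0=[P3,P2] Q1=[P1,P4] Q2=[]
t=15-16: P3@Q0 runs 1, rem=9, I/O yield, promote→Q0. Q0=[P2,P3] Q1=[P1,P4] Q2=[]
t=16-17: P2@Q0 runs 1, rem=8, I/O yield, promote→Q0. Q0=[P3,P2] Q1=[P1,P4] Q2=[]
t=17-18: P3@Q0 runs 1, rem=8, I/O yield, promote→Q0. Q0=[P2,P3] Q1=[P1,P4] Q2=[]
t=18-19: P2@Q0 runs 1, rem=7, I/O yield, promote→Q0. Q0=[P3,P2] Q1=[P1,P4] Q2=[]
t=19-20: P3@Q0 runs 1, rem=7, I/O yield, promote→Q0. Q0=[P2,P3] Q1=[P1,P4] Q2=[]
t=20-21: P2@Q0 runs 1, rem=6, I/O yield, promote→Q0. Q0=[P3,P2] Q1=[P1,P4] Q2=[]
t=21-22: P3@Q0 runs 1, rem=6, I/O yield, promote→Q0. Q0=[P2,P3] Q1=[P1,P4] Q2=[]
t=22-23: P2@Q0 runs 1, rem=5, I/O yield, promote→Q0. Q0=[P3,P2] Q1=[P1,P4] Q2=[]
t=23-24: P3@Q0 runs 1, rem=5, I/O yield, promote→Q0. Q0=[P2,P3] Q1=[P1,P4] Q2=[]
t=24-25: P2@Q0 runs 1, rem=4, I/O yield, promote→Q0. Q0=[P3,P2] Q1=[P1,P4] Q2=[]
t=25-26: P3@Q0 runs 1, rem=4, I/O yield, promote→Q0. Q0=[P2,P3] Q1=[P1,P4] Q2=[]
t=26-27: P2@Q0 runs 1, rem=3, I/O yield, promote→Q0. Q0=[P3,P2] Q1=[P1,P4] Q2=[]
t=27-28: P3@Q0 runs 1, rem=3, I/O yield, promote→Q0. Q0=[P2,P3] Q1=[P1,P4] Q2=[]
t=28-29: P2@Q0 runs 1, rem=2, I/O yield, promote→Q0. Q0=[P3,P2] Q1=[P1,P4] Q2=[]
t=29-30: P3@Q0 runs 1, rem=2, I/O yield, promote→Q0. Q0=[P2,P3] Q1=[P1,P4] Q2=[]
t=30-31: P2@Q0 runs 1, rem=1, I/O yield, promote→Q0. Q0=[P3,P2] Q1=[P1,P4] Q2=[]
t=31-32: P3@Q0 runs 1, rem=1, I/O yield, promote→Q0. Q0=[P2,P3] Q1=[P1,P4] Q2=[]
t=32-33: P2@Q0 runs 1, rem=0, completes. Q0=[P3] Q1=[P1,P4] Q2=[]
t=33-34: P3@Q0 runs 1, rem=0, completes. Q0=[] Q1=[P1,P4] Q2=[]
t=34-39: P1@Q1 runs 5, rem=4, quantum used, demote→Q2. Q0=[] Q1=[P4] Q2=[P1]
t=39-44: P4@Q1 runs 5, rem=2, quantum used, demote→Q2. Q0=[] Q1=[] Q2=[P1,P4]
t=44-48: P1@Q2 runs 4, rem=0, completes. Q0=[] Q1=[] Q2=[P4]
t=48-50: P4@Q2 runs 2, rem=0, completes. Q0=[] Q1=[] Q2=[]

Answer: P1(0-2) P2(2-3) P3(3-4) P4(4-6) P2(6-7) P3(7-8) P2(8-9) P3(9-10) P2(10-11) P3(11-12) P2(12-13) P3(13-14) P2(14-15) P3(15-16) P2(16-17) P3(17-18) P2(18-19) P3(19-20) P2(20-21) P3(21-22) P2(22-23) P3(23-24) P2(24-25) P3(25-26) P2(26-27) P3(27-28) P2(28-29) P3(29-30) P2(30-31) P3(31-32) P2(32-33) P3(33-34) P1(34-39) P4(39-44) P1(44-48) P4(48-50)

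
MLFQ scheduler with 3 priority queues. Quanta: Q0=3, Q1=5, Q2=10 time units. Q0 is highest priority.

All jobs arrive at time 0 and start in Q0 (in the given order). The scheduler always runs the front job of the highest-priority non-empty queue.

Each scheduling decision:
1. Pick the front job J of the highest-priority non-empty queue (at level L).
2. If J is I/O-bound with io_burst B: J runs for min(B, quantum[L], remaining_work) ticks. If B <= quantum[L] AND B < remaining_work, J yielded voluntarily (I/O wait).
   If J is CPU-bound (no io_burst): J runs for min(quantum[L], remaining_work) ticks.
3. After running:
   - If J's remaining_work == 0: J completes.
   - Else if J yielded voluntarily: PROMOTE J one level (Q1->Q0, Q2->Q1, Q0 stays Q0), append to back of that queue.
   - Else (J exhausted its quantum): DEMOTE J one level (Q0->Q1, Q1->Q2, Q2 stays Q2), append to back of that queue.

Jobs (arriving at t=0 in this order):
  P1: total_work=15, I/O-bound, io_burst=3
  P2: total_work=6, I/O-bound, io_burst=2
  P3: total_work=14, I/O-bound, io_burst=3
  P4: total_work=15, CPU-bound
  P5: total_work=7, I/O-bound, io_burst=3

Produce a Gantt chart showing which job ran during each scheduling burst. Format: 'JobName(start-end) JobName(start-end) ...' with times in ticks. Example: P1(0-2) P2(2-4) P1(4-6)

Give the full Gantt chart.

Answer: P1(0-3) P2(3-5) P3(5-8) P4(8-11) P5(11-14) P1(14-17) P2(17-19) P3(19-22) P5(22-25) P1(25-28) P2(28-30) P3(30-33) P5(33-34) P1(34-37) P3(37-40) P1(40-43) P3(43-45) P4(45-50) P4(50-57)

Derivation:
t=0-3: P1@Q0 runs 3, rem=12, I/O yield, promote→Q0. Q0=[P2,P3,P4,P5,P1] Q1=[] Q2=[]
t=3-5: P2@Q0 runs 2, rem=4, I/O yield, promote→Q0. Q0=[P3,P4,P5,P1,P2] Q1=[] Q2=[]
t=5-8: P3@Q0 runs 3, rem=11, I/O yield, promote→Q0. Q0=[P4,P5,P1,P2,P3] Q1=[] Q2=[]
t=8-11: P4@Q0 runs 3, rem=12, quantum used, demote→Q1. Q0=[P5,P1,P2,P3] Q1=[P4] Q2=[]
t=11-14: P5@Q0 runs 3, rem=4, I/O yield, promote→Q0. Q0=[P1,P2,P3,P5] Q1=[P4] Q2=[]
t=14-17: P1@Q0 runs 3, rem=9, I/O yield, promote→Q0. Q0=[P2,P3,P5,P1] Q1=[P4] Q2=[]
t=17-19: P2@Q0 runs 2, rem=2, I/O yield, promote→Q0. Q0=[P3,P5,P1,P2] Q1=[P4] Q2=[]
t=19-22: P3@Q0 runs 3, rem=8, I/O yield, promote→Q0. Q0=[P5,P1,P2,P3] Q1=[P4] Q2=[]
t=22-25: P5@Q0 runs 3, rem=1, I/O yield, promote→Q0. Q0=[P1,P2,P3,P5] Q1=[P4] Q2=[]
t=25-28: P1@Q0 runs 3, rem=6, I/O yield, promote→Q0. Q0=[P2,P3,P5,P1] Q1=[P4] Q2=[]
t=28-30: P2@Q0 runs 2, rem=0, completes. Q0=[P3,P5,P1] Q1=[P4] Q2=[]
t=30-33: P3@Q0 runs 3, rem=5, I/O yield, promote→Q0. Q0=[P5,P1,P3] Q1=[P4] Q2=[]
t=33-34: P5@Q0 runs 1, rem=0, completes. Q0=[P1,P3] Q1=[P4] Q2=[]
t=34-37: P1@Q0 runs 3, rem=3, I/O yield, promote→Q0. Q0=[P3,P1] Q1=[P4] Q2=[]
t=37-40: P3@Q0 runs 3, rem=2, I/O yield, promote→Q0. Q0=[P1,P3] Q1=[P4] Q2=[]
t=40-43: P1@Q0 runs 3, rem=0, completes. Q0=[P3] Q1=[P4] Q2=[]
t=43-45: P3@Q0 runs 2, rem=0, completes. Q0=[] Q1=[P4] Q2=[]
t=45-50: P4@Q1 runs 5, rem=7, quantum used, demote→Q2. Q0=[] Q1=[] Q2=[P4]
t=50-57: P4@Q2 runs 7, rem=0, completes. Q0=[] Q1=[] Q2=[]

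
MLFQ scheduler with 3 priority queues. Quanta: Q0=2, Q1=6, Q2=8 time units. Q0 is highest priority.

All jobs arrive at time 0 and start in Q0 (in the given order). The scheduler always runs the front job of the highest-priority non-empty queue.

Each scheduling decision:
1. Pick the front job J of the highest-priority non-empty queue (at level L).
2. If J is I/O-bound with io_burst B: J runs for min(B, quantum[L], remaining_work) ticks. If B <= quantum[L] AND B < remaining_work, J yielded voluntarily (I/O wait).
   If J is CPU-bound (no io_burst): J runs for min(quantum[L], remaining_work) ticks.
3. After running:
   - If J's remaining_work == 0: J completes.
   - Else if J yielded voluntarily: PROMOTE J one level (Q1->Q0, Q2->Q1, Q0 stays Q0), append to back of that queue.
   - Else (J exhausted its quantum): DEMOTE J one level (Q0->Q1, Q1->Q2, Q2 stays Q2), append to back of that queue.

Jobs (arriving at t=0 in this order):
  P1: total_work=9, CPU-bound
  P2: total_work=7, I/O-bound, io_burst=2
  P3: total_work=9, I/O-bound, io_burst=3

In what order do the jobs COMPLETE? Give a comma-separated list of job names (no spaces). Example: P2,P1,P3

t=0-2: P1@Q0 runs 2, rem=7, quantum used, demote→Q1. Q0=[P2,P3] Q1=[P1] Q2=[]
t=2-4: P2@Q0 runs 2, rem=5, I/O yield, promote→Q0. Q0=[P3,P2] Q1=[P1] Q2=[]
t=4-6: P3@Q0 runs 2, rem=7, quantum used, demote→Q1. Q0=[P2] Q1=[P1,P3] Q2=[]
t=6-8: P2@Q0 runs 2, rem=3, I/O yield, promote→Q0. Q0=[P2] Q1=[P1,P3] Q2=[]
t=8-10: P2@Q0 runs 2, rem=1, I/O yield, promote→Q0. Q0=[P2] Q1=[P1,P3] Q2=[]
t=10-11: P2@Q0 runs 1, rem=0, completes. Q0=[] Q1=[P1,P3] Q2=[]
t=11-17: P1@Q1 runs 6, rem=1, quantum used, demote→Q2. Q0=[] Q1=[P3] Q2=[P1]
t=17-20: P3@Q1 runs 3, rem=4, I/O yield, promote→Q0. Q0=[P3] Q1=[] Q2=[P1]
t=20-22: P3@Q0 runs 2, rem=2, quantum used, demote→Q1. Q0=[] Q1=[P3] Q2=[P1]
t=22-24: P3@Q1 runs 2, rem=0, completes. Q0=[] Q1=[] Q2=[P1]
t=24-25: P1@Q2 runs 1, rem=0, completes. Q0=[] Q1=[] Q2=[]

Answer: P2,P3,P1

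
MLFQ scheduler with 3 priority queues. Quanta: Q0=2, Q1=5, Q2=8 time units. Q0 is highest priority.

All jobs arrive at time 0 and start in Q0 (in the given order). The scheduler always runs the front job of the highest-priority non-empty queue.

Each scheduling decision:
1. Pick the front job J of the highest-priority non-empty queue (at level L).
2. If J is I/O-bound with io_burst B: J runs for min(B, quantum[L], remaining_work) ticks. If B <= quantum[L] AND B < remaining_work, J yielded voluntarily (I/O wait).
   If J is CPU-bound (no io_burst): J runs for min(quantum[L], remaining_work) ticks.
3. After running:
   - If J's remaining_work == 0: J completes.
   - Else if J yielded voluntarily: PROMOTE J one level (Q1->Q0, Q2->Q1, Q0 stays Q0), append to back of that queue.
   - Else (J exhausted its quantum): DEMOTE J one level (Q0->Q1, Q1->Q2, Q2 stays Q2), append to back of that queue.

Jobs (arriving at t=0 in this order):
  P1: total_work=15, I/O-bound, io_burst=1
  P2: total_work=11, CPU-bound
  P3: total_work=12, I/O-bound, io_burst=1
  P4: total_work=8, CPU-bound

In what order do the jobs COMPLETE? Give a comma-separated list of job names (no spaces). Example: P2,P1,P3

t=0-1: P1@Q0 runs 1, rem=14, I/O yield, promote→Q0. Q0=[P2,P3,P4,P1] Q1=[] Q2=[]
t=1-3: P2@Q0 runs 2, rem=9, quantum used, demote→Q1. Q0=[P3,P4,P1] Q1=[P2] Q2=[]
t=3-4: P3@Q0 runs 1, rem=11, I/O yield, promote→Q0. Q0=[P4,P1,P3] Q1=[P2] Q2=[]
t=4-6: P4@Q0 runs 2, rem=6, quantum used, demote→Q1. Q0=[P1,P3] Q1=[P2,P4] Q2=[]
t=6-7: P1@Q0 runs 1, rem=13, I/O yield, promote→Q0. Q0=[P3,P1] Q1=[P2,P4] Q2=[]
t=7-8: P3@Q0 runs 1, rem=10, I/O yield, promote→Q0. Q0=[P1,P3] Q1=[P2,P4] Q2=[]
t=8-9: P1@Q0 runs 1, rem=12, I/O yield, promote→Q0. Q0=[P3,P1] Q1=[P2,P4] Q2=[]
t=9-10: P3@Q0 runs 1, rem=9, I/O yield, promote→Q0. Q0=[P1,P3] Q1=[P2,P4] Q2=[]
t=10-11: P1@Q0 runs 1, rem=11, I/O yield, promote→Q0. Q0=[P3,P1] Q1=[P2,P4] Q2=[]
t=11-12: P3@Q0 runs 1, rem=8, I/O yield, promote→Q0. Q0=[P1,P3] Q1=[P2,P4] Q2=[]
t=12-13: P1@Q0 runs 1, rem=10, I/O yield, promote→Q0. Q0=[P3,P1] Q1=[P2,P4] Q2=[]
t=13-14: P3@Q0 runs 1, rem=7, I/O yield, promote→Q0. Q0=[P1,P3] Q1=[P2,P4] Q2=[]
t=14-15: P1@Q0 runs 1, rem=9, I/O yield, promote→Q0. Q0=[P3,P1] Q1=[P2,P4] Q2=[]
t=15-16: P3@Q0 runs 1, rem=6, I/O yield, promote→Q0. Q0=[P1,P3] Q1=[P2,P4] Q2=[]
t=16-17: P1@Q0 runs 1, rem=8, I/O yield, promote→Q0. Q0=[P3,P1] Q1=[P2,P4] Q2=[]
t=17-18: P3@Q0 runs 1, rem=5, I/O yield, promote→Q0. Q0=[P1,P3] Q1=[P2,P4] Q2=[]
t=18-19: P1@Q0 runs 1, rem=7, I/O yield, promote→Q0. Q0=[P3,P1] Q1=[P2,P4] Q2=[]
t=19-20: P3@Q0 runs 1, rem=4, I/O yield, promote→Q0. Q0=[P1,P3] Q1=[P2,P4] Q2=[]
t=20-21: P1@Q0 runs 1, rem=6, I/O yield, promote→Q0. Q0=[P3,P1] Q1=[P2,P4] Q2=[]
t=21-22: P3@Q0 runs 1, rem=3, I/O yield, promote→Q0. Q0=[P1,P3] Q1=[P2,P4] Q2=[]
t=22-23: P1@Q0 runs 1, rem=5, I/O yield, promote→Q0. Q0=[P3,P1] Q1=[P2,P4] Q2=[]
t=23-24: P3@Q0 runs 1, rem=2, I/O yield, promote→Q0. Q0=[P1,P3] Q1=[P2,P4] Q2=[]
t=24-25: P1@Q0 runs 1, rem=4, I/O yield, promote→Q0. Q0=[P3,P1] Q1=[P2,P4] Q2=[]
t=25-26: P3@Q0 runs 1, rem=1, I/O yield, promote→Q0. Q0=[P1,P3] Q1=[P2,P4] Q2=[]
t=26-27: P1@Q0 runs 1, rem=3, I/O yield, promote→Q0. Q0=[P3,P1] Q1=[P2,P4] Q2=[]
t=27-28: P3@Q0 runs 1, rem=0, completes. Q0=[P1] Q1=[P2,P4] Q2=[]
t=28-29: P1@Q0 runs 1, rem=2, I/O yield, promote→Q0. Q0=[P1] Q1=[P2,P4] Q2=[]
t=29-30: P1@Q0 runs 1, rem=1, I/O yield, promote→Q0. Q0=[P1] Q1=[P2,P4] Q2=[]
t=30-31: P1@Q0 runs 1, rem=0, completes. Q0=[] Q1=[P2,P4] Q2=[]
t=31-36: P2@Q1 runs 5, rem=4, quantum used, demote→Q2. Q0=[] Q1=[P4] Q2=[P2]
t=36-41: P4@Q1 runs 5, rem=1, quantum used, demote→Q2. Q0=[] Q1=[] Q2=[P2,P4]
t=41-45: P2@Q2 runs 4, rem=0, completes. Q0=[] Q1=[] Q2=[P4]
t=45-46: P4@Q2 runs 1, rem=0, completes. Q0=[] Q1=[] Q2=[]

Answer: P3,P1,P2,P4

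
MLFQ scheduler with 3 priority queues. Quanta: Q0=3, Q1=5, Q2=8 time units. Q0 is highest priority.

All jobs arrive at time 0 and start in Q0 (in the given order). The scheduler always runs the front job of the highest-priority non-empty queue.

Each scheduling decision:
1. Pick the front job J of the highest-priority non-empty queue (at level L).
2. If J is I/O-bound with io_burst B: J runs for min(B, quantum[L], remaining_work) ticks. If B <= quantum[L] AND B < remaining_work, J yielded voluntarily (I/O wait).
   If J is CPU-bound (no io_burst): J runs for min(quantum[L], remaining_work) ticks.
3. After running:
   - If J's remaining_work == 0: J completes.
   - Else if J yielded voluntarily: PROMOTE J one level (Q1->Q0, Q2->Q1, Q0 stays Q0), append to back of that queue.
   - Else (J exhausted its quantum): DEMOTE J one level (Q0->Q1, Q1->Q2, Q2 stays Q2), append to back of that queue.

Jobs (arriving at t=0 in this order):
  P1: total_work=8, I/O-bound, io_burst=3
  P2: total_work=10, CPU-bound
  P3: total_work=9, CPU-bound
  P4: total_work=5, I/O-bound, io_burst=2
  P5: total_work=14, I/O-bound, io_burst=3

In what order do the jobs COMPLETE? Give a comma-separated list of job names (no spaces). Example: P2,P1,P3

Answer: P1,P4,P5,P2,P3

Derivation:
t=0-3: P1@Q0 runs 3, rem=5, I/O yield, promote→Q0. Q0=[P2,P3,P4,P5,P1] Q1=[] Q2=[]
t=3-6: P2@Q0 runs 3, rem=7, quantum used, demote→Q1. Q0=[P3,P4,P5,P1] Q1=[P2] Q2=[]
t=6-9: P3@Q0 runs 3, rem=6, quantum used, demote→Q1. Q0=[P4,P5,P1] Q1=[P2,P3] Q2=[]
t=9-11: P4@Q0 runs 2, rem=3, I/O yield, promote→Q0. Q0=[P5,P1,P4] Q1=[P2,P3] Q2=[]
t=11-14: P5@Q0 runs 3, rem=11, I/O yield, promote→Q0. Q0=[P1,P4,P5] Q1=[P2,P3] Q2=[]
t=14-17: P1@Q0 runs 3, rem=2, I/O yield, promote→Q0. Q0=[P4,P5,P1] Q1=[P2,P3] Q2=[]
t=17-19: P4@Q0 runs 2, rem=1, I/O yield, promote→Q0. Q0=[P5,P1,P4] Q1=[P2,P3] Q2=[]
t=19-22: P5@Q0 runs 3, rem=8, I/O yield, promote→Q0. Q0=[P1,P4,P5] Q1=[P2,P3] Q2=[]
t=22-24: P1@Q0 runs 2, rem=0, completes. Q0=[P4,P5] Q1=[P2,P3] Q2=[]
t=24-25: P4@Q0 runs 1, rem=0, completes. Q0=[P5] Q1=[P2,P3] Q2=[]
t=25-28: P5@Q0 runs 3, rem=5, I/O yield, promote→Q0. Q0=[P5] Q1=[P2,P3] Q2=[]
t=28-31: P5@Q0 runs 3, rem=2, I/O yield, promote→Q0. Q0=[P5] Q1=[P2,P3] Q2=[]
t=31-33: P5@Q0 runs 2, rem=0, completes. Q0=[] Q1=[P2,P3] Q2=[]
t=33-38: P2@Q1 runs 5, rem=2, quantum used, demote→Q2. Q0=[] Q1=[P3] Q2=[P2]
t=38-43: P3@Q1 runs 5, rem=1, quantum used, demote→Q2. Q0=[] Q1=[] Q2=[P2,P3]
t=43-45: P2@Q2 runs 2, rem=0, completes. Q0=[] Q1=[] Q2=[P3]
t=45-46: P3@Q2 runs 1, rem=0, completes. Q0=[] Q1=[] Q2=[]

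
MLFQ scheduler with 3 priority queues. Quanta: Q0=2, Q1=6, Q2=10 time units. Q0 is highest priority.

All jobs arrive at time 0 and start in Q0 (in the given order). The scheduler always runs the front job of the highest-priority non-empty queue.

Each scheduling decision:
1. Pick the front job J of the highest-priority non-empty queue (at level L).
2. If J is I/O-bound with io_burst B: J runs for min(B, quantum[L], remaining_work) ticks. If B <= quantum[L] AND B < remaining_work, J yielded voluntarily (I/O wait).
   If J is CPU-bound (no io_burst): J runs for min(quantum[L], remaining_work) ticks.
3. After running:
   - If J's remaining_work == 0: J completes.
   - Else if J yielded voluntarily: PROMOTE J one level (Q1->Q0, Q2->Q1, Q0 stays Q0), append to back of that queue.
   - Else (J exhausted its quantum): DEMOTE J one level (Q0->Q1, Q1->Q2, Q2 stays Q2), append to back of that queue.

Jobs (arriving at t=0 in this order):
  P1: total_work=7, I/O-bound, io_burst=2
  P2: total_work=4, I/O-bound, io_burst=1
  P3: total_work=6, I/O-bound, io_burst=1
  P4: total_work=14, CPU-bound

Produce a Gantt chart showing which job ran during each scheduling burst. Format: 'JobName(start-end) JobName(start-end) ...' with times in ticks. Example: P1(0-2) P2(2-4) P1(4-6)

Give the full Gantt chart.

Answer: P1(0-2) P2(2-3) P3(3-4) P4(4-6) P1(6-8) P2(8-9) P3(9-10) P1(10-12) P2(12-13) P3(13-14) P1(14-15) P2(15-16) P3(16-17) P3(17-18) P3(18-19) P4(19-25) P4(25-31)

Derivation:
t=0-2: P1@Q0 runs 2, rem=5, I/O yield, promote→Q0. Q0=[P2,P3,P4,P1] Q1=[] Q2=[]
t=2-3: P2@Q0 runs 1, rem=3, I/O yield, promote→Q0. Q0=[P3,P4,P1,P2] Q1=[] Q2=[]
t=3-4: P3@Q0 runs 1, rem=5, I/O yield, promote→Q0. Q0=[P4,P1,P2,P3] Q1=[] Q2=[]
t=4-6: P4@Q0 runs 2, rem=12, quantum used, demote→Q1. Q0=[P1,P2,P3] Q1=[P4] Q2=[]
t=6-8: P1@Q0 runs 2, rem=3, I/O yield, promote→Q0. Q0=[P2,P3,P1] Q1=[P4] Q2=[]
t=8-9: P2@Q0 runs 1, rem=2, I/O yield, promote→Q0. Q0=[P3,P1,P2] Q1=[P4] Q2=[]
t=9-10: P3@Q0 runs 1, rem=4, I/O yield, promote→Q0. Q0=[P1,P2,P3] Q1=[P4] Q2=[]
t=10-12: P1@Q0 runs 2, rem=1, I/O yield, promote→Q0. Q0=[P2,P3,P1] Q1=[P4] Q2=[]
t=12-13: P2@Q0 runs 1, rem=1, I/O yield, promote→Q0. Q0=[P3,P1,P2] Q1=[P4] Q2=[]
t=13-14: P3@Q0 runs 1, rem=3, I/O yield, promote→Q0. Q0=[P1,P2,P3] Q1=[P4] Q2=[]
t=14-15: P1@Q0 runs 1, rem=0, completes. Q0=[P2,P3] Q1=[P4] Q2=[]
t=15-16: P2@Q0 runs 1, rem=0, completes. Q0=[P3] Q1=[P4] Q2=[]
t=16-17: P3@Q0 runs 1, rem=2, I/O yield, promote→Q0. Q0=[P3] Q1=[P4] Q2=[]
t=17-18: P3@Q0 runs 1, rem=1, I/O yield, promote→Q0. Q0=[P3] Q1=[P4] Q2=[]
t=18-19: P3@Q0 runs 1, rem=0, completes. Q0=[] Q1=[P4] Q2=[]
t=19-25: P4@Q1 runs 6, rem=6, quantum used, demote→Q2. Q0=[] Q1=[] Q2=[P4]
t=25-31: P4@Q2 runs 6, rem=0, completes. Q0=[] Q1=[] Q2=[]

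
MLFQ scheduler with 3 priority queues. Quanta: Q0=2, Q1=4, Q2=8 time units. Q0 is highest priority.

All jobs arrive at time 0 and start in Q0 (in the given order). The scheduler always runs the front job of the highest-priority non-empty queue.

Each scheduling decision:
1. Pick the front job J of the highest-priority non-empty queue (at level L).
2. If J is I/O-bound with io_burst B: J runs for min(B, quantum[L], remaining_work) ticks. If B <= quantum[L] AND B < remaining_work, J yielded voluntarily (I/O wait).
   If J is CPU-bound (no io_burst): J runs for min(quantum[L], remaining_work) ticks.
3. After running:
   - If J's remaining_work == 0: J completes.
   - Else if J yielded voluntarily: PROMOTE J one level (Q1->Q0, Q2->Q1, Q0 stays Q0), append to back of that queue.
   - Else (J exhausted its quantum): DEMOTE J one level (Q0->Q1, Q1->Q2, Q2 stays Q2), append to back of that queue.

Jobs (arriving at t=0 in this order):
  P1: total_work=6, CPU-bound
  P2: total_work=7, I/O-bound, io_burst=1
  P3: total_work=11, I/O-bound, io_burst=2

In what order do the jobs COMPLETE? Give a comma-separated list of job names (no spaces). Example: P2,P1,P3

Answer: P3,P2,P1

Derivation:
t=0-2: P1@Q0 runs 2, rem=4, quantum used, demote→Q1. Q0=[P2,P3] Q1=[P1] Q2=[]
t=2-3: P2@Q0 runs 1, rem=6, I/O yield, promote→Q0. Q0=[P3,P2] Q1=[P1] Q2=[]
t=3-5: P3@Q0 runs 2, rem=9, I/O yield, promote→Q0. Q0=[P2,P3] Q1=[P1] Q2=[]
t=5-6: P2@Q0 runs 1, rem=5, I/O yield, promote→Q0. Q0=[P3,P2] Q1=[P1] Q2=[]
t=6-8: P3@Q0 runs 2, rem=7, I/O yield, promote→Q0. Q0=[P2,P3] Q1=[P1] Q2=[]
t=8-9: P2@Q0 runs 1, rem=4, I/O yield, promote→Q0. Q0=[P3,P2] Q1=[P1] Q2=[]
t=9-11: P3@Q0 runs 2, rem=5, I/O yield, promote→Q0. Q0=[P2,P3] Q1=[P1] Q2=[]
t=11-12: P2@Q0 runs 1, rem=3, I/O yield, promote→Q0. Q0=[P3,P2] Q1=[P1] Q2=[]
t=12-14: P3@Q0 runs 2, rem=3, I/O yield, promote→Q0. Q0=[P2,P3] Q1=[P1] Q2=[]
t=14-15: P2@Q0 runs 1, rem=2, I/O yield, promote→Q0. Q0=[P3,P2] Q1=[P1] Q2=[]
t=15-17: P3@Q0 runs 2, rem=1, I/O yield, promote→Q0. Q0=[P2,P3] Q1=[P1] Q2=[]
t=17-18: P2@Q0 runs 1, rem=1, I/O yield, promote→Q0. Q0=[P3,P2] Q1=[P1] Q2=[]
t=18-19: P3@Q0 runs 1, rem=0, completes. Q0=[P2] Q1=[P1] Q2=[]
t=19-20: P2@Q0 runs 1, rem=0, completes. Q0=[] Q1=[P1] Q2=[]
t=20-24: P1@Q1 runs 4, rem=0, completes. Q0=[] Q1=[] Q2=[]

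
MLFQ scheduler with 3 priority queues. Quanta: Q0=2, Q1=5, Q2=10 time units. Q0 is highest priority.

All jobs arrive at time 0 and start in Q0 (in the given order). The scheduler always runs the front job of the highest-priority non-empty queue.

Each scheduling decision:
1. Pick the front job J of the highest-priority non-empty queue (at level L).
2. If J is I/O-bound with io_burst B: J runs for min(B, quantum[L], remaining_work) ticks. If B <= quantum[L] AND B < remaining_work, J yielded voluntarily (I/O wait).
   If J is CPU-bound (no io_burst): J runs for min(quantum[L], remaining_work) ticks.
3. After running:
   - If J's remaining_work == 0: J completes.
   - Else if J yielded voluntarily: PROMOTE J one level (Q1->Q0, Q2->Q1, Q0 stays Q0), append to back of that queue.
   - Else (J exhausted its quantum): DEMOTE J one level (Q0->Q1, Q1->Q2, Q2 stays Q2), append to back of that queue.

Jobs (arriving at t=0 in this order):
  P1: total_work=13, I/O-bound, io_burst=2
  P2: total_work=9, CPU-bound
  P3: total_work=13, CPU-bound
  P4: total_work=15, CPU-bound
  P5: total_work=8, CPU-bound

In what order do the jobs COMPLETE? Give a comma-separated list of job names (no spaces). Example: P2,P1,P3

t=0-2: P1@Q0 runs 2, rem=11, I/O yield, promote→Q0. Q0=[P2,P3,P4,P5,P1] Q1=[] Q2=[]
t=2-4: P2@Q0 runs 2, rem=7, quantum used, demote→Q1. Q0=[P3,P4,P5,P1] Q1=[P2] Q2=[]
t=4-6: P3@Q0 runs 2, rem=11, quantum used, demote→Q1. Q0=[P4,P5,P1] Q1=[P2,P3] Q2=[]
t=6-8: P4@Q0 runs 2, rem=13, quantum used, demote→Q1. Q0=[P5,P1] Q1=[P2,P3,P4] Q2=[]
t=8-10: P5@Q0 runs 2, rem=6, quantum used, demote→Q1. Q0=[P1] Q1=[P2,P3,P4,P5] Q2=[]
t=10-12: P1@Q0 runs 2, rem=9, I/O yield, promote→Q0. Q0=[P1] Q1=[P2,P3,P4,P5] Q2=[]
t=12-14: P1@Q0 runs 2, rem=7, I/O yield, promote→Q0. Q0=[P1] Q1=[P2,P3,P4,P5] Q2=[]
t=14-16: P1@Q0 runs 2, rem=5, I/O yield, promote→Q0. Q0=[P1] Q1=[P2,P3,P4,P5] Q2=[]
t=16-18: P1@Q0 runs 2, rem=3, I/O yield, promote→Q0. Q0=[P1] Q1=[P2,P3,P4,P5] Q2=[]
t=18-20: P1@Q0 runs 2, rem=1, I/O yield, promote→Q0. Q0=[P1] Q1=[P2,P3,P4,P5] Q2=[]
t=20-21: P1@Q0 runs 1, rem=0, completes. Q0=[] Q1=[P2,P3,P4,P5] Q2=[]
t=21-26: P2@Q1 runs 5, rem=2, quantum used, demote→Q2. Q0=[] Q1=[P3,P4,P5] Q2=[P2]
t=26-31: P3@Q1 runs 5, rem=6, quantum used, demote→Q2. Q0=[] Q1=[P4,P5] Q2=[P2,P3]
t=31-36: P4@Q1 runs 5, rem=8, quantum used, demote→Q2. Q0=[] Q1=[P5] Q2=[P2,P3,P4]
t=36-41: P5@Q1 runs 5, rem=1, quantum used, demote→Q2. Q0=[] Q1=[] Q2=[P2,P3,P4,P5]
t=41-43: P2@Q2 runs 2, rem=0, completes. Q0=[] Q1=[] Q2=[P3,P4,P5]
t=43-49: P3@Q2 runs 6, rem=0, completes. Q0=[] Q1=[] Q2=[P4,P5]
t=49-57: P4@Q2 runs 8, rem=0, completes. Q0=[] Q1=[] Q2=[P5]
t=57-58: P5@Q2 runs 1, rem=0, completes. Q0=[] Q1=[] Q2=[]

Answer: P1,P2,P3,P4,P5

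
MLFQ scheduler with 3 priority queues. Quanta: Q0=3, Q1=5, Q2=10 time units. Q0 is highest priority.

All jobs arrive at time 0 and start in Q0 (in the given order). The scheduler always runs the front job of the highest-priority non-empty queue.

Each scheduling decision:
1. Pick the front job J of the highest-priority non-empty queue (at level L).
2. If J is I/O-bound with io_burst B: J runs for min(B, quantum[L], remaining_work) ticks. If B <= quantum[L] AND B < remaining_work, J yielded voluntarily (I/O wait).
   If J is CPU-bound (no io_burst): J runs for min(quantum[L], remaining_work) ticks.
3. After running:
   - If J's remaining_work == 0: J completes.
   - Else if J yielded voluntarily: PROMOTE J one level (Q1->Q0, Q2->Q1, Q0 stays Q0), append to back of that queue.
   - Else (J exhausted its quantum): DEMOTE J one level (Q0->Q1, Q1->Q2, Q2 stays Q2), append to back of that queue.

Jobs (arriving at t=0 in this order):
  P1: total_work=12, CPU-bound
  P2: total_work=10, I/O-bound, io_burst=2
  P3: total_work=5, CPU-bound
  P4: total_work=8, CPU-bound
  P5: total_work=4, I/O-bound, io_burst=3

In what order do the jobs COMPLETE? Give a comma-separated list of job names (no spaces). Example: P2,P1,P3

Answer: P5,P2,P3,P4,P1

Derivation:
t=0-3: P1@Q0 runs 3, rem=9, quantum used, demote→Q1. Q0=[P2,P3,P4,P5] Q1=[P1] Q2=[]
t=3-5: P2@Q0 runs 2, rem=8, I/O yield, promote→Q0. Q0=[P3,P4,P5,P2] Q1=[P1] Q2=[]
t=5-8: P3@Q0 runs 3, rem=2, quantum used, demote→Q1. Q0=[P4,P5,P2] Q1=[P1,P3] Q2=[]
t=8-11: P4@Q0 runs 3, rem=5, quantum used, demote→Q1. Q0=[P5,P2] Q1=[P1,P3,P4] Q2=[]
t=11-14: P5@Q0 runs 3, rem=1, I/O yield, promote→Q0. Q0=[P2,P5] Q1=[P1,P3,P4] Q2=[]
t=14-16: P2@Q0 runs 2, rem=6, I/O yield, promote→Q0. Q0=[P5,P2] Q1=[P1,P3,P4] Q2=[]
t=16-17: P5@Q0 runs 1, rem=0, completes. Q0=[P2] Q1=[P1,P3,P4] Q2=[]
t=17-19: P2@Q0 runs 2, rem=4, I/O yield, promote→Q0. Q0=[P2] Q1=[P1,P3,P4] Q2=[]
t=19-21: P2@Q0 runs 2, rem=2, I/O yield, promote→Q0. Q0=[P2] Q1=[P1,P3,P4] Q2=[]
t=21-23: P2@Q0 runs 2, rem=0, completes. Q0=[] Q1=[P1,P3,P4] Q2=[]
t=23-28: P1@Q1 runs 5, rem=4, quantum used, demote→Q2. Q0=[] Q1=[P3,P4] Q2=[P1]
t=28-30: P3@Q1 runs 2, rem=0, completes. Q0=[] Q1=[P4] Q2=[P1]
t=30-35: P4@Q1 runs 5, rem=0, completes. Q0=[] Q1=[] Q2=[P1]
t=35-39: P1@Q2 runs 4, rem=0, completes. Q0=[] Q1=[] Q2=[]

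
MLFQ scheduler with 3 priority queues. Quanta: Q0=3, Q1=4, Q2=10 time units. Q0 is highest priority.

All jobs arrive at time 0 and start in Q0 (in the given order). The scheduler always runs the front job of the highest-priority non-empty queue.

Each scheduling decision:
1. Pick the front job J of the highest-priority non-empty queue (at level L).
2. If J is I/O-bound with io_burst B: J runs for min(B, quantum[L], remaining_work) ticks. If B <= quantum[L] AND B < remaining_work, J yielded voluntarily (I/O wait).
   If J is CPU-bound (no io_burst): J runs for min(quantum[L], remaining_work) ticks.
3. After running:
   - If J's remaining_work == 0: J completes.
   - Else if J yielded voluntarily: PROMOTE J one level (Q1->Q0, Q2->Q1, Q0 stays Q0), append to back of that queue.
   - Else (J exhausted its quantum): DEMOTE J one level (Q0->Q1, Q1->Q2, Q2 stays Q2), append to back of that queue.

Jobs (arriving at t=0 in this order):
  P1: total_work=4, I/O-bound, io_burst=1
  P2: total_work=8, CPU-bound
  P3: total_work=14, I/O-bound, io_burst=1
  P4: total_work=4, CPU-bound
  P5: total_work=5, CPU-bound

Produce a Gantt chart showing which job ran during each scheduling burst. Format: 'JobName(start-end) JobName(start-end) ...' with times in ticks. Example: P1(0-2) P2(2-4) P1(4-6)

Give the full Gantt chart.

Answer: P1(0-1) P2(1-4) P3(4-5) P4(5-8) P5(8-11) P1(11-12) P3(12-13) P1(13-14) P3(14-15) P1(15-16) P3(16-17) P3(17-18) P3(18-19) P3(19-20) P3(20-21) P3(21-22) P3(22-23) P3(23-24) P3(24-25) P3(25-26) P3(26-27) P2(27-31) P4(31-32) P5(32-34) P2(34-35)

Derivation:
t=0-1: P1@Q0 runs 1, rem=3, I/O yield, promote→Q0. Q0=[P2,P3,P4,P5,P1] Q1=[] Q2=[]
t=1-4: P2@Q0 runs 3, rem=5, quantum used, demote→Q1. Q0=[P3,P4,P5,P1] Q1=[P2] Q2=[]
t=4-5: P3@Q0 runs 1, rem=13, I/O yield, promote→Q0. Q0=[P4,P5,P1,P3] Q1=[P2] Q2=[]
t=5-8: P4@Q0 runs 3, rem=1, quantum used, demote→Q1. Q0=[P5,P1,P3] Q1=[P2,P4] Q2=[]
t=8-11: P5@Q0 runs 3, rem=2, quantum used, demote→Q1. Q0=[P1,P3] Q1=[P2,P4,P5] Q2=[]
t=11-12: P1@Q0 runs 1, rem=2, I/O yield, promote→Q0. Q0=[P3,P1] Q1=[P2,P4,P5] Q2=[]
t=12-13: P3@Q0 runs 1, rem=12, I/O yield, promote→Q0. Q0=[P1,P3] Q1=[P2,P4,P5] Q2=[]
t=13-14: P1@Q0 runs 1, rem=1, I/O yield, promote→Q0. Q0=[P3,P1] Q1=[P2,P4,P5] Q2=[]
t=14-15: P3@Q0 runs 1, rem=11, I/O yield, promote→Q0. Q0=[P1,P3] Q1=[P2,P4,P5] Q2=[]
t=15-16: P1@Q0 runs 1, rem=0, completes. Q0=[P3] Q1=[P2,P4,P5] Q2=[]
t=16-17: P3@Q0 runs 1, rem=10, I/O yield, promote→Q0. Q0=[P3] Q1=[P2,P4,P5] Q2=[]
t=17-18: P3@Q0 runs 1, rem=9, I/O yield, promote→Q0. Q0=[P3] Q1=[P2,P4,P5] Q2=[]
t=18-19: P3@Q0 runs 1, rem=8, I/O yield, promote→Q0. Q0=[P3] Q1=[P2,P4,P5] Q2=[]
t=19-20: P3@Q0 runs 1, rem=7, I/O yield, promote→Q0. Q0=[P3] Q1=[P2,P4,P5] Q2=[]
t=20-21: P3@Q0 runs 1, rem=6, I/O yield, promote→Q0. Q0=[P3] Q1=[P2,P4,P5] Q2=[]
t=21-22: P3@Q0 runs 1, rem=5, I/O yield, promote→Q0. Q0=[P3] Q1=[P2,P4,P5] Q2=[]
t=22-23: P3@Q0 runs 1, rem=4, I/O yield, promote→Q0. Q0=[P3] Q1=[P2,P4,P5] Q2=[]
t=23-24: P3@Q0 runs 1, rem=3, I/O yield, promote→Q0. Q0=[P3] Q1=[P2,P4,P5] Q2=[]
t=24-25: P3@Q0 runs 1, rem=2, I/O yield, promote→Q0. Q0=[P3] Q1=[P2,P4,P5] Q2=[]
t=25-26: P3@Q0 runs 1, rem=1, I/O yield, promote→Q0. Q0=[P3] Q1=[P2,P4,P5] Q2=[]
t=26-27: P3@Q0 runs 1, rem=0, completes. Q0=[] Q1=[P2,P4,P5] Q2=[]
t=27-31: P2@Q1 runs 4, rem=1, quantum used, demote→Q2. Q0=[] Q1=[P4,P5] Q2=[P2]
t=31-32: P4@Q1 runs 1, rem=0, completes. Q0=[] Q1=[P5] Q2=[P2]
t=32-34: P5@Q1 runs 2, rem=0, completes. Q0=[] Q1=[] Q2=[P2]
t=34-35: P2@Q2 runs 1, rem=0, completes. Q0=[] Q1=[] Q2=[]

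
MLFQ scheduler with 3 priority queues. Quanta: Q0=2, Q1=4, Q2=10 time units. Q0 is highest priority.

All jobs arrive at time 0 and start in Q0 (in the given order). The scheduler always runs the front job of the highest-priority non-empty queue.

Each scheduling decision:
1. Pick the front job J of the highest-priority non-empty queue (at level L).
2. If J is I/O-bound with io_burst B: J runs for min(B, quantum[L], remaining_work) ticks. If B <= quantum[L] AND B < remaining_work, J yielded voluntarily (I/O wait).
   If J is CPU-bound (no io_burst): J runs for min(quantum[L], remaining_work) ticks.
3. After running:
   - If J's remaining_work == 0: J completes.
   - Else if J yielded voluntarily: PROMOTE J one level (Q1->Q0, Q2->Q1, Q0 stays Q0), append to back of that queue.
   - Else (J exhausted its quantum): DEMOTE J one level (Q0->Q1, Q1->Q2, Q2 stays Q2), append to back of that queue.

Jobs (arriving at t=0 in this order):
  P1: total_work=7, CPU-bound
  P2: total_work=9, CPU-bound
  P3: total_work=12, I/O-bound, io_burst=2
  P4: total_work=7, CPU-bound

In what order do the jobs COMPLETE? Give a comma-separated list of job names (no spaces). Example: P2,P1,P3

t=0-2: P1@Q0 runs 2, rem=5, quantum used, demote→Q1. Q0=[P2,P3,P4] Q1=[P1] Q2=[]
t=2-4: P2@Q0 runs 2, rem=7, quantum used, demote→Q1. Q0=[P3,P4] Q1=[P1,P2] Q2=[]
t=4-6: P3@Q0 runs 2, rem=10, I/O yield, promote→Q0. Q0=[P4,P3] Q1=[P1,P2] Q2=[]
t=6-8: P4@Q0 runs 2, rem=5, quantum used, demote→Q1. Q0=[P3] Q1=[P1,P2,P4] Q2=[]
t=8-10: P3@Q0 runs 2, rem=8, I/O yield, promote→Q0. Q0=[P3] Q1=[P1,P2,P4] Q2=[]
t=10-12: P3@Q0 runs 2, rem=6, I/O yield, promote→Q0. Q0=[P3] Q1=[P1,P2,P4] Q2=[]
t=12-14: P3@Q0 runs 2, rem=4, I/O yield, promote→Q0. Q0=[P3] Q1=[P1,P2,P4] Q2=[]
t=14-16: P3@Q0 runs 2, rem=2, I/O yield, promote→Q0. Q0=[P3] Q1=[P1,P2,P4] Q2=[]
t=16-18: P3@Q0 runs 2, rem=0, completes. Q0=[] Q1=[P1,P2,P4] Q2=[]
t=18-22: P1@Q1 runs 4, rem=1, quantum used, demote→Q2. Q0=[] Q1=[P2,P4] Q2=[P1]
t=22-26: P2@Q1 runs 4, rem=3, quantum used, demote→Q2. Q0=[] Q1=[P4] Q2=[P1,P2]
t=26-30: P4@Q1 runs 4, rem=1, quantum used, demote→Q2. Q0=[] Q1=[] Q2=[P1,P2,P4]
t=30-31: P1@Q2 runs 1, rem=0, completes. Q0=[] Q1=[] Q2=[P2,P4]
t=31-34: P2@Q2 runs 3, rem=0, completes. Q0=[] Q1=[] Q2=[P4]
t=34-35: P4@Q2 runs 1, rem=0, completes. Q0=[] Q1=[] Q2=[]

Answer: P3,P1,P2,P4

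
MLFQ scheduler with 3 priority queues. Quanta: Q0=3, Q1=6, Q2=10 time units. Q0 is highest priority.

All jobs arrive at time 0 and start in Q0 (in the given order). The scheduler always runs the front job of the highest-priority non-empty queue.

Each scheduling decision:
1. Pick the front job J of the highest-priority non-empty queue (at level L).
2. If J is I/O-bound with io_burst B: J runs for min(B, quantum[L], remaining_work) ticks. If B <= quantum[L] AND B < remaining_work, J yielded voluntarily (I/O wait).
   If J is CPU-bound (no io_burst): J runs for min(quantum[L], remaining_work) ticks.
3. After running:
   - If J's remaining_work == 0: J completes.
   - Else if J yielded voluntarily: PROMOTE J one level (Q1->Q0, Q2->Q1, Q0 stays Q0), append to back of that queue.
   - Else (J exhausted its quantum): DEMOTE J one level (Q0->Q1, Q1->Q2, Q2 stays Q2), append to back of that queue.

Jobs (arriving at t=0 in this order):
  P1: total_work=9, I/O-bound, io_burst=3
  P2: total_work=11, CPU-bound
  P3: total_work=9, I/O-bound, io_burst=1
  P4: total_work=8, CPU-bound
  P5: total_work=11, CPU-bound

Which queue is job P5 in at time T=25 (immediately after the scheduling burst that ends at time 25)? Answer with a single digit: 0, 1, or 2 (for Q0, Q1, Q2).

t=0-3: P1@Q0 runs 3, rem=6, I/O yield, promote→Q0. Q0=[P2,P3,P4,P5,P1] Q1=[] Q2=[]
t=3-6: P2@Q0 runs 3, rem=8, quantum used, demote→Q1. Q0=[P3,P4,P5,P1] Q1=[P2] Q2=[]
t=6-7: P3@Q0 runs 1, rem=8, I/O yield, promote→Q0. Q0=[P4,P5,P1,P3] Q1=[P2] Q2=[]
t=7-10: P4@Q0 runs 3, rem=5, quantum used, demote→Q1. Q0=[P5,P1,P3] Q1=[P2,P4] Q2=[]
t=10-13: P5@Q0 runs 3, rem=8, quantum used, demote→Q1. Q0=[P1,P3] Q1=[P2,P4,P5] Q2=[]
t=13-16: P1@Q0 runs 3, rem=3, I/O yield, promote→Q0. Q0=[P3,P1] Q1=[P2,P4,P5] Q2=[]
t=16-17: P3@Q0 runs 1, rem=7, I/O yield, promote→Q0. Q0=[P1,P3] Q1=[P2,P4,P5] Q2=[]
t=17-20: P1@Q0 runs 3, rem=0, completes. Q0=[P3] Q1=[P2,P4,P5] Q2=[]
t=20-21: P3@Q0 runs 1, rem=6, I/O yield, promote→Q0. Q0=[P3] Q1=[P2,P4,P5] Q2=[]
t=21-22: P3@Q0 runs 1, rem=5, I/O yield, promote→Q0. Q0=[P3] Q1=[P2,P4,P5] Q2=[]
t=22-23: P3@Q0 runs 1, rem=4, I/O yield, promote→Q0. Q0=[P3] Q1=[P2,P4,P5] Q2=[]
t=23-24: P3@Q0 runs 1, rem=3, I/O yield, promote→Q0. Q0=[P3] Q1=[P2,P4,P5] Q2=[]
t=24-25: P3@Q0 runs 1, rem=2, I/O yield, promote→Q0. Q0=[P3] Q1=[P2,P4,P5] Q2=[]
t=25-26: P3@Q0 runs 1, rem=1, I/O yield, promote→Q0. Q0=[P3] Q1=[P2,P4,P5] Q2=[]
t=26-27: P3@Q0 runs 1, rem=0, completes. Q0=[] Q1=[P2,P4,P5] Q2=[]
t=27-33: P2@Q1 runs 6, rem=2, quantum used, demote→Q2. Q0=[] Q1=[P4,P5] Q2=[P2]
t=33-38: P4@Q1 runs 5, rem=0, completes. Q0=[] Q1=[P5] Q2=[P2]
t=38-44: P5@Q1 runs 6, rem=2, quantum used, demote→Q2. Q0=[] Q1=[] Q2=[P2,P5]
t=44-46: P2@Q2 runs 2, rem=0, completes. Q0=[] Q1=[] Q2=[P5]
t=46-48: P5@Q2 runs 2, rem=0, completes. Q0=[] Q1=[] Q2=[]

Answer: 1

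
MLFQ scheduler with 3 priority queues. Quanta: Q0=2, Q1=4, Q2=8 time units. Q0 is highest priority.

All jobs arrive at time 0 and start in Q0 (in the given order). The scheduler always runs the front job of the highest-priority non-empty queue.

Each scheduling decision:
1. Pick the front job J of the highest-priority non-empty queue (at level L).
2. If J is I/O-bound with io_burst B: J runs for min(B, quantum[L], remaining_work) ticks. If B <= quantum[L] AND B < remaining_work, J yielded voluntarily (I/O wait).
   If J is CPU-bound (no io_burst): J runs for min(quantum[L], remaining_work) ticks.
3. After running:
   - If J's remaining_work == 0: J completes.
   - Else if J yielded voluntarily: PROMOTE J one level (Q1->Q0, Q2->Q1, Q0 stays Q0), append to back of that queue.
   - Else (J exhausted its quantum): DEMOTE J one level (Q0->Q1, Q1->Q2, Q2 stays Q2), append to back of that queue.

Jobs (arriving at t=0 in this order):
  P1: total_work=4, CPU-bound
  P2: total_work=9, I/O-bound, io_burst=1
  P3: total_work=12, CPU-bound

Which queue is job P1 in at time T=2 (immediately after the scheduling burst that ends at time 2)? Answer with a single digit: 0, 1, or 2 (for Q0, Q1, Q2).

Answer: 1

Derivation:
t=0-2: P1@Q0 runs 2, rem=2, quantum used, demote→Q1. Q0=[P2,P3] Q1=[P1] Q2=[]
t=2-3: P2@Q0 runs 1, rem=8, I/O yield, promote→Q0. Q0=[P3,P2] Q1=[P1] Q2=[]
t=3-5: P3@Q0 runs 2, rem=10, quantum used, demote→Q1. Q0=[P2] Q1=[P1,P3] Q2=[]
t=5-6: P2@Q0 runs 1, rem=7, I/O yield, promote→Q0. Q0=[P2] Q1=[P1,P3] Q2=[]
t=6-7: P2@Q0 runs 1, rem=6, I/O yield, promote→Q0. Q0=[P2] Q1=[P1,P3] Q2=[]
t=7-8: P2@Q0 runs 1, rem=5, I/O yield, promote→Q0. Q0=[P2] Q1=[P1,P3] Q2=[]
t=8-9: P2@Q0 runs 1, rem=4, I/O yield, promote→Q0. Q0=[P2] Q1=[P1,P3] Q2=[]
t=9-10: P2@Q0 runs 1, rem=3, I/O yield, promote→Q0. Q0=[P2] Q1=[P1,P3] Q2=[]
t=10-11: P2@Q0 runs 1, rem=2, I/O yield, promote→Q0. Q0=[P2] Q1=[P1,P3] Q2=[]
t=11-12: P2@Q0 runs 1, rem=1, I/O yield, promote→Q0. Q0=[P2] Q1=[P1,P3] Q2=[]
t=12-13: P2@Q0 runs 1, rem=0, completes. Q0=[] Q1=[P1,P3] Q2=[]
t=13-15: P1@Q1 runs 2, rem=0, completes. Q0=[] Q1=[P3] Q2=[]
t=15-19: P3@Q1 runs 4, rem=6, quantum used, demote→Q2. Q0=[] Q1=[] Q2=[P3]
t=19-25: P3@Q2 runs 6, rem=0, completes. Q0=[] Q1=[] Q2=[]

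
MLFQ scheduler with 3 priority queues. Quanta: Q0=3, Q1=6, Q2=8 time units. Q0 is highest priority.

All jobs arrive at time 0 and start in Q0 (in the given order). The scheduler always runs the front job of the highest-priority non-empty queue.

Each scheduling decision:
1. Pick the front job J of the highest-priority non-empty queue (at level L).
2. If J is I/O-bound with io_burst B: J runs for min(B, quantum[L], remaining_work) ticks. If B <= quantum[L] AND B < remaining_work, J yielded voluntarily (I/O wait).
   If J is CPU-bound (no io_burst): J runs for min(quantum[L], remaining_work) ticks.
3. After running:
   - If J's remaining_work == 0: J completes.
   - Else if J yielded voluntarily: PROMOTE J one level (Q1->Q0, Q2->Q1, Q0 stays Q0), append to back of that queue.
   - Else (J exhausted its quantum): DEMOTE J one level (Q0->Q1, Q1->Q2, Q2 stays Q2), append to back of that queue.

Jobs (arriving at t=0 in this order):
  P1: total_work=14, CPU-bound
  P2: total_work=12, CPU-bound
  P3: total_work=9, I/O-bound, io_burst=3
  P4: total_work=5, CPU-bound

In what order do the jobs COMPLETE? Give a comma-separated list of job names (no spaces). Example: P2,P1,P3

Answer: P3,P4,P1,P2

Derivation:
t=0-3: P1@Q0 runs 3, rem=11, quantum used, demote→Q1. Q0=[P2,P3,P4] Q1=[P1] Q2=[]
t=3-6: P2@Q0 runs 3, rem=9, quantum used, demote→Q1. Q0=[P3,P4] Q1=[P1,P2] Q2=[]
t=6-9: P3@Q0 runs 3, rem=6, I/O yield, promote→Q0. Q0=[P4,P3] Q1=[P1,P2] Q2=[]
t=9-12: P4@Q0 runs 3, rem=2, quantum used, demote→Q1. Q0=[P3] Q1=[P1,P2,P4] Q2=[]
t=12-15: P3@Q0 runs 3, rem=3, I/O yield, promote→Q0. Q0=[P3] Q1=[P1,P2,P4] Q2=[]
t=15-18: P3@Q0 runs 3, rem=0, completes. Q0=[] Q1=[P1,P2,P4] Q2=[]
t=18-24: P1@Q1 runs 6, rem=5, quantum used, demote→Q2. Q0=[] Q1=[P2,P4] Q2=[P1]
t=24-30: P2@Q1 runs 6, rem=3, quantum used, demote→Q2. Q0=[] Q1=[P4] Q2=[P1,P2]
t=30-32: P4@Q1 runs 2, rem=0, completes. Q0=[] Q1=[] Q2=[P1,P2]
t=32-37: P1@Q2 runs 5, rem=0, completes. Q0=[] Q1=[] Q2=[P2]
t=37-40: P2@Q2 runs 3, rem=0, completes. Q0=[] Q1=[] Q2=[]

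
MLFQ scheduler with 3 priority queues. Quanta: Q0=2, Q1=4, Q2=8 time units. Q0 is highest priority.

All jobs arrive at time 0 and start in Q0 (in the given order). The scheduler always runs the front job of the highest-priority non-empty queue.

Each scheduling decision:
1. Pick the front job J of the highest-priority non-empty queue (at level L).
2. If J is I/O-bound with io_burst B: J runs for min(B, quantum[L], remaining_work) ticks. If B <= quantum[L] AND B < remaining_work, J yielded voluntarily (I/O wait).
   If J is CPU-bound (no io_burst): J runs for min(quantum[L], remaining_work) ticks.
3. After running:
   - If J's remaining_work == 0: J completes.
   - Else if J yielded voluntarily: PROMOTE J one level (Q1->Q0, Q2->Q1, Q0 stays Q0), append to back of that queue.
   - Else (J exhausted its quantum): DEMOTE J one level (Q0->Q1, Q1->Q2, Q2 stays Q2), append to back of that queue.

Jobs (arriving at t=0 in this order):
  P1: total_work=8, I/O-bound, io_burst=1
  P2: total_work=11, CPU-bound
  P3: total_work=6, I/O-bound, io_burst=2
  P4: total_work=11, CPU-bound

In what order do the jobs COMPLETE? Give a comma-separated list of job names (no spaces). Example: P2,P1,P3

Answer: P3,P1,P2,P4

Derivation:
t=0-1: P1@Q0 runs 1, rem=7, I/O yield, promote→Q0. Q0=[P2,P3,P4,P1] Q1=[] Q2=[]
t=1-3: P2@Q0 runs 2, rem=9, quantum used, demote→Q1. Q0=[P3,P4,P1] Q1=[P2] Q2=[]
t=3-5: P3@Q0 runs 2, rem=4, I/O yield, promote→Q0. Q0=[P4,P1,P3] Q1=[P2] Q2=[]
t=5-7: P4@Q0 runs 2, rem=9, quantum used, demote→Q1. Q0=[P1,P3] Q1=[P2,P4] Q2=[]
t=7-8: P1@Q0 runs 1, rem=6, I/O yield, promote→Q0. Q0=[P3,P1] Q1=[P2,P4] Q2=[]
t=8-10: P3@Q0 runs 2, rem=2, I/O yield, promote→Q0. Q0=[P1,P3] Q1=[P2,P4] Q2=[]
t=10-11: P1@Q0 runs 1, rem=5, I/O yield, promote→Q0. Q0=[P3,P1] Q1=[P2,P4] Q2=[]
t=11-13: P3@Q0 runs 2, rem=0, completes. Q0=[P1] Q1=[P2,P4] Q2=[]
t=13-14: P1@Q0 runs 1, rem=4, I/O yield, promote→Q0. Q0=[P1] Q1=[P2,P4] Q2=[]
t=14-15: P1@Q0 runs 1, rem=3, I/O yield, promote→Q0. Q0=[P1] Q1=[P2,P4] Q2=[]
t=15-16: P1@Q0 runs 1, rem=2, I/O yield, promote→Q0. Q0=[P1] Q1=[P2,P4] Q2=[]
t=16-17: P1@Q0 runs 1, rem=1, I/O yield, promote→Q0. Q0=[P1] Q1=[P2,P4] Q2=[]
t=17-18: P1@Q0 runs 1, rem=0, completes. Q0=[] Q1=[P2,P4] Q2=[]
t=18-22: P2@Q1 runs 4, rem=5, quantum used, demote→Q2. Q0=[] Q1=[P4] Q2=[P2]
t=22-26: P4@Q1 runs 4, rem=5, quantum used, demote→Q2. Q0=[] Q1=[] Q2=[P2,P4]
t=26-31: P2@Q2 runs 5, rem=0, completes. Q0=[] Q1=[] Q2=[P4]
t=31-36: P4@Q2 runs 5, rem=0, completes. Q0=[] Q1=[] Q2=[]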